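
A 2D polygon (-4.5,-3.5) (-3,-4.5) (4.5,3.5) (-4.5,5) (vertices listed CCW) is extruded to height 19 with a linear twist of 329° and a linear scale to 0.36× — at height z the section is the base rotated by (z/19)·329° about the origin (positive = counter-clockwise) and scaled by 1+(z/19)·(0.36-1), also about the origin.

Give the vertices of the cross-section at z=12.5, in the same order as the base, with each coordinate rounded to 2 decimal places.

Cross-section at z=12.5: (0.89,3.18) (-0.15,3.13) (-0.89,-3.18) (3.82,-0.78)

t = z/height = 12.5/19 = 0.657895
s = 1 + (scale-1)·z/height = 1 + (0.36-1)·12.5/19 = 0.578947
θ = twist·z/height = 329°·12.5/19 = 216.4474° = 3.777719 rad
cos θ = -0.804403, sin θ = -0.594084 (intermediates below are computed at full precision and shown rounded to 5 d.p.)
v1: (-4.5,-3.5) → rotate → (1.54052,5.48879) → ×s → (0.89188,3.17772) → (0.89,3.18)
v2: (-3,-4.5) → rotate → (-0.26017,5.40207) → ×s → (-0.15062,3.12751) → (-0.15,3.13)
v3: (4.5,3.5) → rotate → (-1.54052,-5.48879) → ×s → (-0.89188,-3.17772) → (-0.89,-3.18)
v4: (-4.5,5) → rotate → (6.59023,-1.34864) → ×s → (3.81540,-0.78079) → (3.82,-0.78)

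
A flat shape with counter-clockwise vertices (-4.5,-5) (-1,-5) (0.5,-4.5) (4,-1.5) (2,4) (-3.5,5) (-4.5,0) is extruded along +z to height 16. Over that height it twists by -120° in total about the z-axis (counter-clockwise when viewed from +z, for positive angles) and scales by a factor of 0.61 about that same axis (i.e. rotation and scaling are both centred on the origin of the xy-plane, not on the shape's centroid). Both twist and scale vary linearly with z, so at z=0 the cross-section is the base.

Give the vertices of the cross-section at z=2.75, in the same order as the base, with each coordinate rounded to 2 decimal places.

Cross-section at z=2.75: (-5.57,-2.89) (-2.52,-4.04) (-1.04,-4.09) (3.00,-2.62) (3.06,2.84) (-1.41,5.52) (-3.93,1.48)

t = z/height = 2.75/16 = 0.171875
s = 1 + (scale-1)·z/height = 1 + (0.61-1)·2.75/16 = 0.932969
θ = twist·z/height = -120°·2.75/16 = -20.6250° = -0.359974 rad
cos θ = 0.935906, sin θ = -0.352250 (intermediates below are computed at full precision and shown rounded to 5 d.p.)
v1: (-4.5,-5) → rotate → (-5.97283,-3.09440) → ×s → (-5.57246,-2.88698) → (-5.57,-2.89)
v2: (-1,-5) → rotate → (-2.69716,-4.32728) → ×s → (-2.51636,-4.03722) → (-2.52,-4.04)
v3: (0.5,-4.5) → rotate → (-1.11717,-4.38770) → ×s → (-1.04229,-4.09359) → (-1.04,-4.09)
v4: (4,-1.5) → rotate → (3.21525,-2.81286) → ×s → (2.99973,-2.62431) → (3.00,-2.62)
v5: (2,4) → rotate → (3.28081,3.03912) → ×s → (3.06090,2.83541) → (3.06,2.84)
v6: (-3.5,5) → rotate → (-1.51442,5.91240) → ×s → (-1.41291,5.51609) → (-1.41,5.52)
v7: (-4.5,0) → rotate → (-4.21158,1.58513) → ×s → (-3.92927,1.47887) → (-3.93,1.48)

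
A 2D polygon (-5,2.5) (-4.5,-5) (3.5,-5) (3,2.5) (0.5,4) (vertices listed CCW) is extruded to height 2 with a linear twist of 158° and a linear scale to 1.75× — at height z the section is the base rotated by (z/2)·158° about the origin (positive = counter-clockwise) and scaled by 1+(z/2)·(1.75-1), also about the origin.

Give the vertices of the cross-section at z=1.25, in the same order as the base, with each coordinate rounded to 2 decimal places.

Cross-section at z=1.25: (-2.51,-7.82) (8.26,-5.42) (6.48,6.20) (-4.30,3.80) (-5.92,-0.17)

t = z/height = 1.25/2 = 0.625
s = 1 + (scale-1)·z/height = 1 + (1.75-1)·1.25/2 = 1.468750
θ = twist·z/height = 158°·1.25/2 = 98.7500° = 1.723513 rad
cos θ = -0.152123, sin θ = 0.988362 (intermediates below are computed at full precision and shown rounded to 5 d.p.)
v1: (-5,2.5) → rotate → (-1.71029,-5.32212) → ×s → (-2.51198,-7.81686) → (-2.51,-7.82)
v2: (-4.5,-5) → rotate → (5.62636,-3.68701) → ×s → (8.26372,-5.41530) → (8.26,-5.42)
v3: (3.5,-5) → rotate → (4.40938,4.21988) → ×s → (6.47627,6.19795) → (6.48,6.20)
v4: (3,2.5) → rotate → (-2.92727,2.58478) → ×s → (-4.29943,3.79639) → (-4.30,3.80)
v5: (0.5,4) → rotate → (-4.02951,-0.11431) → ×s → (-5.91834,-0.16790) → (-5.92,-0.17)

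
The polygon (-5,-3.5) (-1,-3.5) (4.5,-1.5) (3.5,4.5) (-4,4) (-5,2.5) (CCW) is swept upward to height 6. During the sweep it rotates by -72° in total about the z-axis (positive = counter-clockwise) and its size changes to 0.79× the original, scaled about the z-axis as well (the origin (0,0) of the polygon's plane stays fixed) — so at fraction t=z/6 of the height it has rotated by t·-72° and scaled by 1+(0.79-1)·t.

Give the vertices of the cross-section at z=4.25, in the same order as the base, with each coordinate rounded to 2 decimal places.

t = z/height = 4.25/6 = 0.708333
s = 1 + (scale-1)·z/height = 1 + (0.79-1)·4.25/6 = 0.851250
θ = twist·z/height = -72°·4.25/6 = -51.0000° = -0.890118 rad
cos θ = 0.629320, sin θ = -0.777146 (intermediates below are computed at full precision and shown rounded to 5 d.p.)
v1: (-5,-3.5) → rotate → (-5.86661,1.68311) → ×s → (-4.99395,1.43275) → (-4.99,1.43)
v2: (-1,-3.5) → rotate → (-3.34933,-1.42548) → ×s → (-2.85112,-1.21344) → (-2.85,-1.21)
v3: (4.5,-1.5) → rotate → (1.66622,-4.44114) → ×s → (1.41837,-3.78052) → (1.42,-3.78)
v4: (3.5,4.5) → rotate → (5.69978,0.11193) → ×s → (4.85194,0.09528) → (4.85,0.10)
v5: (-4,4) → rotate → (0.59130,5.62587) → ×s → (0.50335,4.78902) → (0.50,4.79)
v6: (-5,2.5) → rotate → (-1.20374,5.45903) → ×s → (-1.02468,4.64700) → (-1.02,4.65)

Cross-section at z=4.25: (-4.99,1.43) (-2.85,-1.21) (1.42,-3.78) (4.85,0.10) (0.50,4.79) (-1.02,4.65)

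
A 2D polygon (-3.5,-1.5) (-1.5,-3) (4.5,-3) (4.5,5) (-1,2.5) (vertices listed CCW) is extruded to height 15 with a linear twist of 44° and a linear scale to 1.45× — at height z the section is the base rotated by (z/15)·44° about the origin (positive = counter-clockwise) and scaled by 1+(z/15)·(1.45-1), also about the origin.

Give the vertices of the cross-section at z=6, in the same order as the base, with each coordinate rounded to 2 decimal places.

Cross-section at z=6: (-3.40,-2.94) (-0.62,-3.91) (6.13,-1.77) (3.28,7.23) (-2.02,2.46)

t = z/height = 6/15 = 0.4
s = 1 + (scale-1)·z/height = 1 + (1.45-1)·6/15 = 1.180000
θ = twist·z/height = 44°·6/15 = 17.6000° = 0.307178 rad
cos θ = 0.953191, sin θ = 0.302370 (intermediates below are computed at full precision and shown rounded to 5 d.p.)
v1: (-3.5,-1.5) → rotate → (-2.88261,-2.48808) → ×s → (-3.40148,-2.93594) → (-3.40,-2.94)
v2: (-1.5,-3) → rotate → (-0.52268,-3.31313) → ×s → (-0.61676,-3.90949) → (-0.62,-3.91)
v3: (4.5,-3) → rotate → (5.19647,-1.49891) → ×s → (6.13183,-1.76871) → (6.13,-1.77)
v4: (4.5,5) → rotate → (2.77751,6.12662) → ×s → (3.27746,7.22941) → (3.28,7.23)
v5: (-1,2.5) → rotate → (-1.70912,2.08061) → ×s → (-2.01676,2.45512) → (-2.02,2.46)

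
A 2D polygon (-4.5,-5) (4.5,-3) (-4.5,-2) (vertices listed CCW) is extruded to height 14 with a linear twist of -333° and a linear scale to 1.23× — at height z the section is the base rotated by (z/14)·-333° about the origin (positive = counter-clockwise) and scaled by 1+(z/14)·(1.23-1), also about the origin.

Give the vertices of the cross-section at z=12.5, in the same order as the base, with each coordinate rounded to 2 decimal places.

t = z/height = 12.5/14 = 0.892857
s = 1 + (scale-1)·z/height = 1 + (1.23-1)·12.5/14 = 1.205357
θ = twist·z/height = -333°·12.5/14 = -297.3214° = -5.189238 rad
cos θ = 0.458982, sin θ = 0.888446 (intermediates below are computed at full precision and shown rounded to 5 d.p.)
v1: (-4.5,-5) → rotate → (2.37681,-6.29291) → ×s → (2.86490,-7.58521) → (2.86,-7.59)
v2: (4.5,-3) → rotate → (4.73076,2.62106) → ×s → (5.70225,3.15931) → (5.70,3.16)
v3: (-4.5,-2) → rotate → (-0.28853,-4.91597) → ×s → (-0.34778,-5.92550) → (-0.35,-5.93)

Cross-section at z=12.5: (2.86,-7.59) (5.70,3.16) (-0.35,-5.93)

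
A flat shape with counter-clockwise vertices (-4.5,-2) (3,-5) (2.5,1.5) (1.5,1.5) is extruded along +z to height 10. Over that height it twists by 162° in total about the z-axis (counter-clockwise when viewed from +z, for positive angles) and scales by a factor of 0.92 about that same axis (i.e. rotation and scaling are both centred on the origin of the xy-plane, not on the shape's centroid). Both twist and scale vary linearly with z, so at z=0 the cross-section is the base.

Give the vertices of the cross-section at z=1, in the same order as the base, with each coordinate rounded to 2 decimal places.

t = z/height = 1/10 = 0.1
s = 1 + (scale-1)·z/height = 1 + (0.92-1)·1/10 = 0.992000
θ = twist·z/height = 162°·1/10 = 16.2000° = 0.282743 rad
cos θ = 0.960294, sin θ = 0.278991 (intermediates below are computed at full precision and shown rounded to 5 d.p.)
v1: (-4.5,-2) → rotate → (-3.76334,-3.17605) → ×s → (-3.73323,-3.15064) → (-3.73,-3.15)
v2: (3,-5) → rotate → (4.27584,-3.96450) → ×s → (4.24163,-3.93278) → (4.24,-3.93)
v3: (2.5,1.5) → rotate → (1.98225,2.13792) → ×s → (1.96639,2.12081) → (1.97,2.12)
v4: (1.5,1.5) → rotate → (1.02195,1.85893) → ×s → (1.01378,1.84406) → (1.01,1.84)

Cross-section at z=1: (-3.73,-3.15) (4.24,-3.93) (1.97,2.12) (1.01,1.84)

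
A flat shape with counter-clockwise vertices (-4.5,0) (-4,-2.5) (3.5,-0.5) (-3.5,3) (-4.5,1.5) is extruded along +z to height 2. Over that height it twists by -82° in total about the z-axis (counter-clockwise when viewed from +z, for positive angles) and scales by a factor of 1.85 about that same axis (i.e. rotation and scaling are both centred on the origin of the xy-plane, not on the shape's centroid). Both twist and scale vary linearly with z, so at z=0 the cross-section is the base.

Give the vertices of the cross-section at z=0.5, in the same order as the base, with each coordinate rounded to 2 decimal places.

Cross-section at z=0.5: (-5.11,1.91) (-5.60,-1.14) (3.76,-2.05) (-2.70,4.89) (-4.47,3.61)

t = z/height = 0.5/2 = 0.25
s = 1 + (scale-1)·z/height = 1 + (1.85-1)·0.5/2 = 1.212500
θ = twist·z/height = -82°·0.5/2 = -20.5000° = -0.357792 rad
cos θ = 0.936672, sin θ = -0.350207 (intermediates below are computed at full precision and shown rounded to 5 d.p.)
v1: (-4.5,0) → rotate → (-4.21502,1.57593) → ×s → (-5.11072,1.91082) → (-5.11,1.91)
v2: (-4,-2.5) → rotate → (-4.62221,-0.94085) → ×s → (-5.60443,-1.14078) → (-5.60,-1.14)
v3: (3.5,-0.5) → rotate → (3.10325,-1.69406) → ×s → (3.76269,-2.05405) → (3.76,-2.05)
v4: (-3.5,3) → rotate → (-2.22773,4.03574) → ×s → (-2.70112,4.89334) → (-2.70,4.89)
v5: (-4.5,1.5) → rotate → (-3.68971,2.98094) → ×s → (-4.47378,3.61439) → (-4.47,3.61)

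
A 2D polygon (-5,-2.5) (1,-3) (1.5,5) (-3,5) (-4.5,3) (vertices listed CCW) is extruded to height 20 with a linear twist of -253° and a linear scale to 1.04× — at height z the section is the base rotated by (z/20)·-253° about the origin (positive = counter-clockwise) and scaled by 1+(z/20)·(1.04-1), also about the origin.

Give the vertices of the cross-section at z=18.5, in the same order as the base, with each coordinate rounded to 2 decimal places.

t = z/height = 18.5/20 = 0.925
s = 1 + (scale-1)·z/height = 1 + (1.04-1)·18.5/20 = 1.037000
θ = twist·z/height = -253°·18.5/20 = -234.0250° = -4.084507 rad
cos θ = -0.587432, sin θ = 0.809273 (intermediates below are computed at full precision and shown rounded to 5 d.p.)
v1: (-5,-2.5) → rotate → (4.96034,-2.57779) → ×s → (5.14388,-2.67316) → (5.14,-2.67)
v2: (1,-3) → rotate → (1.84039,2.57157) → ×s → (1.90848,2.66672) → (1.91,2.67)
v3: (1.5,5) → rotate → (-4.92752,-1.72325) → ×s → (-5.10983,-1.78701) → (-5.11,-1.79)
v4: (-3,5) → rotate → (-2.28407,-5.36498) → ×s → (-2.36858,-5.56349) → (-2.37,-5.56)
v5: (-4.5,3) → rotate → (0.21562,-5.40403) → ×s → (0.22360,-5.60398) → (0.22,-5.60)

Cross-section at z=18.5: (5.14,-2.67) (1.91,2.67) (-5.11,-1.79) (-2.37,-5.56) (0.22,-5.60)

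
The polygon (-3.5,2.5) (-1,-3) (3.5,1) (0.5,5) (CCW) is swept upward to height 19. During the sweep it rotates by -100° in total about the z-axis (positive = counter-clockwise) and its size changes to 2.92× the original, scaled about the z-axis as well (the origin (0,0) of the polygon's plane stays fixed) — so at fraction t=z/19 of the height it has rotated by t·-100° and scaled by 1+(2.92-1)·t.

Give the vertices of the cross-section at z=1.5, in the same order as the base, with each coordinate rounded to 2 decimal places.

t = z/height = 1.5/19 = 0.0789474
s = 1 + (scale-1)·z/height = 1 + (2.92-1)·1.5/19 = 1.151579
θ = twist·z/height = -100°·1.5/19 = -7.8947° = -0.137789 rad
cos θ = 0.990522, sin θ = -0.137354 (intermediates below are computed at full precision and shown rounded to 5 d.p.)
v1: (-3.5,2.5) → rotate → (-3.12344,2.95704) → ×s → (-3.59689,3.40527) → (-3.60,3.41)
v2: (-1,-3) → rotate → (-1.40258,-2.83421) → ×s → (-1.61518,-3.26382) → (-1.62,-3.26)
v3: (3.5,1) → rotate → (3.60418,0.50978) → ×s → (4.15050,0.58706) → (4.15,0.59)
v4: (0.5,5) → rotate → (1.18203,4.88393) → ×s → (1.36120,5.62424) → (1.36,5.62)

Cross-section at z=1.5: (-3.60,3.41) (-1.62,-3.26) (4.15,0.59) (1.36,5.62)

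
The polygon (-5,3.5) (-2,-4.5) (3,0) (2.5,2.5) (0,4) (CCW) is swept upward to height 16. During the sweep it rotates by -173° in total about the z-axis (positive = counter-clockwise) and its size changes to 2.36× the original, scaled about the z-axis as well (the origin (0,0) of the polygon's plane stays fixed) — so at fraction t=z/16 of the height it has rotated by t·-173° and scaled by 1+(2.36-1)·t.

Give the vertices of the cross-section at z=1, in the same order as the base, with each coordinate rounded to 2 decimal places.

Cross-section at z=1: (-4.62,4.75) (-3.05,-4.39) (3.20,-0.61) (3.17,2.16) (0.81,4.26)

t = z/height = 1/16 = 0.0625
s = 1 + (scale-1)·z/height = 1 + (2.36-1)·1/16 = 1.085000
θ = twist·z/height = -173°·1/16 = -10.8125° = -0.188714 rad
cos θ = 0.982246, sin θ = -0.187596 (intermediates below are computed at full precision and shown rounded to 5 d.p.)
v1: (-5,3.5) → rotate → (-4.25465,4.37584) → ×s → (-4.61629,4.74779) → (-4.62,4.75)
v2: (-2,-4.5) → rotate → (-2.80867,-4.04492) → ×s → (-3.04741,-4.38874) → (-3.05,-4.39)
v3: (3,0) → rotate → (2.94674,-0.56279) → ×s → (3.19721,-0.61062) → (3.20,-0.61)
v4: (2.5,2.5) → rotate → (2.92460,1.98663) → ×s → (3.17320,2.15549) → (3.17,2.16)
v5: (0,4) → rotate → (0.75038,3.92899) → ×s → (0.81416,4.26295) → (0.81,4.26)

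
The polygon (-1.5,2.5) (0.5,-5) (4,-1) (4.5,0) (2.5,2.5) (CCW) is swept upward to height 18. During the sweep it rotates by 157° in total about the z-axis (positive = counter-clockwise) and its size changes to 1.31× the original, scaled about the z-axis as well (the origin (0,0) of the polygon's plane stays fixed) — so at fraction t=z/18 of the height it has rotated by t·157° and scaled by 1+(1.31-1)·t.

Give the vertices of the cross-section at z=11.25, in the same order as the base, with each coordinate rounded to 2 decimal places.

t = z/height = 11.25/18 = 0.625
s = 1 + (scale-1)·z/height = 1 + (1.31-1)·11.25/18 = 1.193750
θ = twist·z/height = 157°·11.25/18 = 98.1250° = 1.712604 rad
cos θ = -0.141333, sin θ = 0.989962 (intermediates below are computed at full precision and shown rounded to 5 d.p.)
v1: (-1.5,2.5) → rotate → (-2.26291,-1.83828) → ×s → (-2.70134,-2.19444) → (-2.70,-2.19)
v2: (0.5,-5) → rotate → (4.87914,1.20165) → ×s → (5.82448,1.43447) → (5.82,1.43)
v3: (4,-1) → rotate → (0.42463,4.10118) → ×s → (0.50690,4.89579) → (0.51,4.90)
v4: (4.5,0) → rotate → (-0.63600,4.45483) → ×s → (-0.75922,5.31795) → (-0.76,5.32)
v5: (2.5,2.5) → rotate → (-2.82824,2.12157) → ×s → (-3.37621,2.53263) → (-3.38,2.53)

Cross-section at z=11.25: (-2.70,-2.19) (5.82,1.43) (0.51,4.90) (-0.76,5.32) (-3.38,2.53)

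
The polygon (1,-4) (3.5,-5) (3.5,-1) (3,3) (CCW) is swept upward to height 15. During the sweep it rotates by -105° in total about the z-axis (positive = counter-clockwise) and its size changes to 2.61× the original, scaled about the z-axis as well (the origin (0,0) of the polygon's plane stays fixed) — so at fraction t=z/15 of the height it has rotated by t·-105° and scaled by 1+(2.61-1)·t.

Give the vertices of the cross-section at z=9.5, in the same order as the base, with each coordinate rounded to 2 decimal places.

t = z/height = 9.5/15 = 0.633333
s = 1 + (scale-1)·z/height = 1 + (2.61-1)·9.5/15 = 2.019667
θ = twist·z/height = -105°·9.5/15 = -66.5000° = -1.160644 rad
cos θ = 0.398749, sin θ = -0.917060 (intermediates below are computed at full precision and shown rounded to 5 d.p.)
v1: (1,-4) → rotate → (-3.26949,-2.51206) → ×s → (-6.60328,-5.07352) → (-6.60,-5.07)
v2: (3.5,-5) → rotate → (-3.18968,-5.20346) → ×s → (-6.44209,-10.50925) → (-6.44,-10.51)
v3: (3.5,-1) → rotate → (0.47856,-3.60846) → ×s → (0.96654,-7.28789) → (0.97,-7.29)
v4: (3,3) → rotate → (3.94743,-1.55493) → ×s → (7.97249,-3.14045) → (7.97,-3.14)

Cross-section at z=9.5: (-6.60,-5.07) (-6.44,-10.51) (0.97,-7.29) (7.97,-3.14)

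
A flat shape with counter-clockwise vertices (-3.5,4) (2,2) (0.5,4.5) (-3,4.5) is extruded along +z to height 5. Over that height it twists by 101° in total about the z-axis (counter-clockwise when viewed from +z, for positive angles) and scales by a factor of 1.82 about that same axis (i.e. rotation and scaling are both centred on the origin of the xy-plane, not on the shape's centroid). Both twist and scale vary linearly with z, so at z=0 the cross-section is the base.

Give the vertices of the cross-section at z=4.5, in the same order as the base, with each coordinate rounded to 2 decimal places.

Cross-section at z=4.5: (-6.86,-6.19) (-3.53,3.42) (-7.83,0.75) (-7.74,-5.34)

t = z/height = 4.5/5 = 0.9
s = 1 + (scale-1)·z/height = 1 + (1.82-1)·4.5/5 = 1.738000
θ = twist·z/height = 101°·4.5/5 = 90.9000° = 1.586504 rad
cos θ = -0.015707, sin θ = 0.999877 (intermediates below are computed at full precision and shown rounded to 5 d.p.)
v1: (-3.5,4) → rotate → (-3.94453,-3.56240) → ×s → (-6.85559,-6.19145) → (-6.86,-6.19)
v2: (2,2) → rotate → (-2.03117,1.96834) → ×s → (-3.53017,3.42097) → (-3.53,3.42)
v3: (0.5,4.5) → rotate → (-4.50730,0.42926) → ×s → (-7.83368,0.74605) → (-7.83,0.75)
v4: (-3,4.5) → rotate → (-4.45232,-3.07031) → ×s → (-7.73814,-5.33620) → (-7.74,-5.34)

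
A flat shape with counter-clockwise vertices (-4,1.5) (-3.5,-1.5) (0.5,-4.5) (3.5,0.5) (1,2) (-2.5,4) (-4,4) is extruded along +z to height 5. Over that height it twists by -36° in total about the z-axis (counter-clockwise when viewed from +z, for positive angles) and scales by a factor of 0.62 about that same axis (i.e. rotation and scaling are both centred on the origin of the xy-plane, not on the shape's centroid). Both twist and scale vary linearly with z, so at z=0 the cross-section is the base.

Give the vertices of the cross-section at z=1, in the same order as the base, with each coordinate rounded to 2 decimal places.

Cross-section at z=1: (-3.49,1.84) (-3.38,-0.97) (-0.06,-4.18) (3.27,0.05) (1.15,1.72) (-1.83,3.96) (-3.20,4.13)

t = z/height = 1/5 = 0.2
s = 1 + (scale-1)·z/height = 1 + (0.62-1)·1/5 = 0.924000
θ = twist·z/height = -36°·1/5 = -7.2000° = -0.125664 rad
cos θ = 0.992115, sin θ = -0.125333 (intermediates below are computed at full precision and shown rounded to 5 d.p.)
v1: (-4,1.5) → rotate → (-3.78046,1.98950) → ×s → (-3.49314,1.83830) → (-3.49,1.84)
v2: (-3.5,-1.5) → rotate → (-3.66040,-1.04951) → ×s → (-3.38221,-0.96974) → (-3.38,-0.97)
v3: (0.5,-4.5) → rotate → (-0.06794,-4.52718) → ×s → (-0.06278,-4.18312) → (-0.06,-4.18)
v4: (3.5,0.5) → rotate → (3.53507,0.05739) → ×s → (3.26640,0.05303) → (3.27,0.05)
v5: (1,2) → rotate → (1.24278,1.85890) → ×s → (1.14833,1.71762) → (1.15,1.72)
v6: (-2.5,4) → rotate → (-1.97895,4.28179) → ×s → (-1.82855,3.95638) → (-1.83,3.96)
v7: (-4,4) → rotate → (-3.46713,4.46979) → ×s → (-3.20362,4.13009) → (-3.20,4.13)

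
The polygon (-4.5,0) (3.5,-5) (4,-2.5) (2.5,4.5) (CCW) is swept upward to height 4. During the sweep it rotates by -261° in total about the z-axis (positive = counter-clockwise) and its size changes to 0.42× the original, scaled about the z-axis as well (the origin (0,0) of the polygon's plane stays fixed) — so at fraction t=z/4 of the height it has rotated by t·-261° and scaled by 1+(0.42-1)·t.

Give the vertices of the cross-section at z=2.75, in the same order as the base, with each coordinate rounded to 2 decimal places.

t = z/height = 2.75/4 = 0.6875
s = 1 + (scale-1)·z/height = 1 + (0.42-1)·2.75/4 = 0.601250
θ = twist·z/height = -261°·2.75/4 = -179.4375° = -3.131775 rad
cos θ = -0.999952, sin θ = -0.009817 (intermediates below are computed at full precision and shown rounded to 5 d.p.)
v1: (-4.5,0) → rotate → (4.49978,0.04418) → ×s → (2.70549,0.02656) → (2.71,0.03)
v2: (3.5,-5) → rotate → (-3.54892,4.96540) → ×s → (-2.13379,2.98545) → (-2.13,2.99)
v3: (4,-2.5) → rotate → (-4.02435,2.46061) → ×s → (-2.41964,1.47944) → (-2.42,1.48)
v4: (2.5,4.5) → rotate → (-2.45570,-4.52433) → ×s → (-1.47649,-2.72025) → (-1.48,-2.72)

Cross-section at z=2.75: (2.71,0.03) (-2.13,2.99) (-2.42,1.48) (-1.48,-2.72)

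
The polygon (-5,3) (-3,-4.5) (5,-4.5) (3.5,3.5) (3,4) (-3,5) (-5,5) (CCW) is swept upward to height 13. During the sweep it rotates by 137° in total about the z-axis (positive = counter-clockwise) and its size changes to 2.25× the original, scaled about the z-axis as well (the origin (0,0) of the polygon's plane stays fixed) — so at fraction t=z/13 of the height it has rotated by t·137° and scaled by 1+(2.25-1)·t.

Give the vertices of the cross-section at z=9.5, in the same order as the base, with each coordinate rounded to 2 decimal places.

t = z/height = 9.5/13 = 0.730769
s = 1 + (scale-1)·z/height = 1 + (2.25-1)·9.5/13 = 1.913462
θ = twist·z/height = 137°·9.5/13 = 100.1154° = 1.747343 rad
cos θ = -0.175631, sin θ = 0.984456 (intermediates below are computed at full precision and shown rounded to 5 d.p.)
v1: (-5,3) → rotate → (-2.07521,-5.44917) → ×s → (-3.97084,-10.42678) → (-3.97,-10.43)
v2: (-3,-4.5) → rotate → (4.95695,-2.16303) → ×s → (9.48492,-4.13887) → (9.48,-4.14)
v3: (5,-4.5) → rotate → (3.55190,5.71262) → ×s → (6.79642,10.93088) → (6.80,10.93)
v4: (3.5,3.5) → rotate → (-4.06030,2.83089) → ×s → (-7.76924,5.41679) → (-7.77,5.42)
v5: (3,4) → rotate → (-4.46472,2.25084) → ×s → (-8.54307,4.30690) → (-8.54,4.31)
v6: (-3,5) → rotate → (-4.39539,-3.83152) → ×s → (-8.41040,-7.33147) → (-8.41,-7.33)
v7: (-5,5) → rotate → (-4.04412,-5.80044) → ×s → (-7.73828,-11.09891) → (-7.74,-11.10)

Cross-section at z=9.5: (-3.97,-10.43) (9.48,-4.14) (6.80,10.93) (-7.77,5.42) (-8.54,4.31) (-8.41,-7.33) (-7.74,-11.10)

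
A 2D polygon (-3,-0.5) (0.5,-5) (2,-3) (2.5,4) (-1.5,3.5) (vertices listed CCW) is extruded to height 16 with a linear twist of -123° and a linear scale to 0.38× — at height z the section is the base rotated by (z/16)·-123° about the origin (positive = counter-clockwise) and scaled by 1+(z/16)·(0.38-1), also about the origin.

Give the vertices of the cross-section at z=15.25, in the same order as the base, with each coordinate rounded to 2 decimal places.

Cross-section at z=15.25: (0.38,1.18) (-1.91,0.75) (-1.47,-0.17) (0.99,-1.66) (1.55,-0.11)

t = z/height = 15.25/16 = 0.953125
s = 1 + (scale-1)·z/height = 1 + (0.38-1)·15.25/16 = 0.409063
θ = twist·z/height = -123°·15.25/16 = -117.2344° = -2.046126 rad
cos θ = -0.457631, sin θ = -0.889142 (intermediates below are computed at full precision and shown rounded to 5 d.p.)
v1: (-3,-0.5) → rotate → (0.92832,2.89624) → ×s → (0.37974,1.18474) → (0.38,1.18)
v2: (0.5,-5) → rotate → (-4.67453,1.84359) → ×s → (-1.91217,0.75414) → (-1.91,0.75)
v3: (2,-3) → rotate → (-3.58269,-0.40539) → ×s → (-1.46554,-0.16583) → (-1.47,-0.17)
v4: (2.5,4) → rotate → (2.41249,-4.05338) → ×s → (0.98686,-1.65809) → (0.99,-1.66)
v5: (-1.5,3.5) → rotate → (3.79844,-0.26800) → ×s → (1.55380,-0.10963) → (1.55,-0.11)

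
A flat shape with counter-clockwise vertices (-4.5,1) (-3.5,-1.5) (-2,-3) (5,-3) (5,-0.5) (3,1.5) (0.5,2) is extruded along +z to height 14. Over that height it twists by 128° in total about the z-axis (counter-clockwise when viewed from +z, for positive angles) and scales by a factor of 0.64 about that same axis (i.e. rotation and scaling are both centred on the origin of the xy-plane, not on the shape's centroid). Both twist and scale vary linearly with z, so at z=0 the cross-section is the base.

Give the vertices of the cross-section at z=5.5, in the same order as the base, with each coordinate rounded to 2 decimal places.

Cross-section at z=5.5: (-3.13,-2.42) (-0.93,-3.13) (0.88,-2.97) (4.72,1.66) (3.07,3.03) (0.66,2.80) (-1.05,1.43)

t = z/height = 5.5/14 = 0.392857
s = 1 + (scale-1)·z/height = 1 + (0.64-1)·5.5/14 = 0.858571
θ = twist·z/height = 128°·5.5/14 = 50.2857° = 0.877651 rad
cos θ = 0.638960, sin θ = 0.769240 (intermediates below are computed at full precision and shown rounded to 5 d.p.)
v1: (-4.5,1) → rotate → (-3.64456,-2.82262) → ×s → (-3.12911,-2.42342) → (-3.13,-2.42)
v2: (-3.5,-1.5) → rotate → (-1.08250,-3.65078) → ×s → (-0.92940,-3.13446) → (-0.93,-3.13)
v3: (-2,-3) → rotate → (1.02980,-3.45536) → ×s → (0.88416,-2.96667) → (0.88,-2.97)
v4: (5,-3) → rotate → (5.50252,1.92932) → ×s → (4.72431,1.65646) → (4.72,1.66)
v5: (5,-0.5) → rotate → (3.57942,3.52672) → ×s → (3.07319,3.02794) → (3.07,3.03)
v6: (3,1.5) → rotate → (0.76302,3.26616) → ×s → (0.65511,2.80423) → (0.66,2.80)
v7: (0.5,2) → rotate → (-1.21900,1.66254) → ×s → (-1.04660,1.42741) → (-1.05,1.43)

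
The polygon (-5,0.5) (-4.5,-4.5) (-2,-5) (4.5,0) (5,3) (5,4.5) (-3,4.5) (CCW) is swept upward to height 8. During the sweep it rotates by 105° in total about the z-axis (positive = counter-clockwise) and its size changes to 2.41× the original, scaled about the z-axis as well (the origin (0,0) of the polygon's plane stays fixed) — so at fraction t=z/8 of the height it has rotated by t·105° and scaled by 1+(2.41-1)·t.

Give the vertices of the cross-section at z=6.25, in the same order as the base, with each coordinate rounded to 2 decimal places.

Cross-section at z=6.25: (-2.50,-10.26) (8.05,-10.68) (9.82,-5.62) (1.31,9.37) (-4.79,11.28) (-7.91,11.72) (-10.24,-4.93)

t = z/height = 6.25/8 = 0.78125
s = 1 + (scale-1)·z/height = 1 + (2.41-1)·6.25/8 = 2.101563
θ = twist·z/height = 105°·6.25/8 = 82.0313° = 1.431715 rad
cos θ = 0.138633, sin θ = 0.990344 (intermediates below are computed at full precision and shown rounded to 5 d.p.)
v1: (-5,0.5) → rotate → (-1.18834,-4.88240) → ×s → (-2.49736,-10.26067) → (-2.50,-10.26)
v2: (-4.5,-4.5) → rotate → (3.83270,-5.08040) → ×s → (8.05466,-10.67677) → (8.05,-10.68)
v3: (-2,-5) → rotate → (4.67445,-2.67385) → ×s → (9.82366,-5.61927) → (9.82,-5.62)
v4: (4.5,0) → rotate → (0.62385,4.45655) → ×s → (1.31106,9.36571) → (1.31,9.37)
v5: (5,3) → rotate → (-2.27787,5.36762) → ×s → (-4.78708,11.28038) → (-4.79,11.28)
v6: (5,4.5) → rotate → (-3.76338,5.57557) → ×s → (-7.90898,11.71740) → (-7.91,11.72)
v7: (-3,4.5) → rotate → (-4.87245,-2.34718) → ×s → (-10.23975,-4.93275) → (-10.24,-4.93)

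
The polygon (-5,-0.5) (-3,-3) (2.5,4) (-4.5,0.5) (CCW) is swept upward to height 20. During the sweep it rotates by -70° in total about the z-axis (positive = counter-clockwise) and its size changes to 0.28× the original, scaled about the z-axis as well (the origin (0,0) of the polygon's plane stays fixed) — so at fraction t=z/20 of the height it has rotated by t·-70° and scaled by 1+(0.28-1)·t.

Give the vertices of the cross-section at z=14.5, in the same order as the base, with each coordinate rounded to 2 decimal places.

Cross-section at z=14.5: (-1.70,1.70) (-2.02,0.20) (2.24,0.28) (-1.18,1.82)

t = z/height = 14.5/20 = 0.725
s = 1 + (scale-1)·z/height = 1 + (0.28-1)·14.5/20 = 0.478000
θ = twist·z/height = -70°·14.5/20 = -50.7500° = -0.885755 rad
cos θ = 0.632705, sin θ = -0.774393 (intermediates below are computed at full precision and shown rounded to 5 d.p.)
v1: (-5,-0.5) → rotate → (-3.55072,3.55561) → ×s → (-1.69725,1.69958) → (-1.70,1.70)
v2: (-3,-3) → rotate → (-4.22129,0.42506) → ×s → (-2.01778,0.20318) → (-2.02,0.20)
v3: (2.5,4) → rotate → (4.67933,0.59484) → ×s → (2.23672,0.28433) → (2.24,0.28)
v4: (-4.5,0.5) → rotate → (-2.45998,3.80112) → ×s → (-1.17587,1.81694) → (-1.18,1.82)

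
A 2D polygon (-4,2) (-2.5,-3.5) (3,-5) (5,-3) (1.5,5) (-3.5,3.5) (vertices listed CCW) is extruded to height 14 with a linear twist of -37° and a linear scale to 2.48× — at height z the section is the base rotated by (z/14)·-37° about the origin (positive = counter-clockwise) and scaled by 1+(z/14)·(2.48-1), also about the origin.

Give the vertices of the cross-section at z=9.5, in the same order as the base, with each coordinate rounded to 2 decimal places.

Cross-section at z=9.5: (-5.56,7.03) (-7.51,-4.23) (1.19,-11.63) (6.52,-9.70) (6.97,7.80) (-3.38,9.33)

t = z/height = 9.5/14 = 0.678571
s = 1 + (scale-1)·z/height = 1 + (2.48-1)·9.5/14 = 2.004286
θ = twist·z/height = -37°·9.5/14 = -25.1071° = -0.438202 rad
cos θ = 0.905516, sin θ = -0.424312 (intermediates below are computed at full precision and shown rounded to 5 d.p.)
v1: (-4,2) → rotate → (-2.77344,3.50828) → ×s → (-5.55876,7.03160) → (-5.56,7.03)
v2: (-2.5,-3.5) → rotate → (-3.74888,-2.10852) → ×s → (-7.51383,-4.22609) → (-7.51,-4.23)
v3: (3,-5) → rotate → (0.59499,-5.80052) → ×s → (1.19252,-11.62589) → (1.19,-11.63)
v4: (5,-3) → rotate → (3.25464,-4.83811) → ×s → (6.52323,-9.69695) → (6.52,-9.70)
v5: (1.5,5) → rotate → (3.47984,3.89111) → ×s → (6.97458,7.79890) → (6.97,7.80)
v6: (-3.5,3.5) → rotate → (-1.68421,4.65440) → ×s → (-3.37564,9.32874) → (-3.38,9.33)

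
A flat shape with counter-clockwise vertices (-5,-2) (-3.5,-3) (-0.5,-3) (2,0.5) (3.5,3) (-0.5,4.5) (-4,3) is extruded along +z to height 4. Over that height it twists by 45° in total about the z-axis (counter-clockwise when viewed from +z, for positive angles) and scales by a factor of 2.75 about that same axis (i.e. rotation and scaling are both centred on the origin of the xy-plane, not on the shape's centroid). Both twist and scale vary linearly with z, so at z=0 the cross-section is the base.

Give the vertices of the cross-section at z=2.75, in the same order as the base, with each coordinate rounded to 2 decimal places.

Cross-section at z=2.75: (-7.18,-9.44) (-3.22,-9.63) (2.45,-6.24) (3.21,3.21) (3.22,9.63) (-6.04,7.94) (-10.96,1.14)

t = z/height = 2.75/4 = 0.6875
s = 1 + (scale-1)·z/height = 1 + (2.75-1)·2.75/4 = 2.203125
θ = twist·z/height = 45°·2.75/4 = 30.9375° = 0.539961 rad
cos θ = 0.857729, sin θ = 0.514103 (intermediates below are computed at full precision and shown rounded to 5 d.p.)
v1: (-5,-2) → rotate → (-3.26044,-4.28597) → ×s → (-7.18315,-9.44253) → (-7.18,-9.44)
v2: (-3.5,-3) → rotate → (-1.45974,-4.37255) → ×s → (-3.21599,-9.63326) → (-3.22,-9.63)
v3: (-0.5,-3) → rotate → (1.11344,-2.83024) → ×s → (2.45306,-6.23537) → (2.45,-6.24)
v4: (2,0.5) → rotate → (1.45841,1.45707) → ×s → (3.21305,3.21011) → (3.21,3.21)
v5: (3.5,3) → rotate → (1.45974,4.37255) → ×s → (3.21599,9.63326) → (3.22,9.63)
v6: (-0.5,4.5) → rotate → (-2.74233,3.60273) → ×s → (-6.04169,7.93726) → (-6.04,7.94)
v7: (-4,3) → rotate → (-4.97322,0.51677) → ×s → (-10.95663,1.13852) → (-10.96,1.14)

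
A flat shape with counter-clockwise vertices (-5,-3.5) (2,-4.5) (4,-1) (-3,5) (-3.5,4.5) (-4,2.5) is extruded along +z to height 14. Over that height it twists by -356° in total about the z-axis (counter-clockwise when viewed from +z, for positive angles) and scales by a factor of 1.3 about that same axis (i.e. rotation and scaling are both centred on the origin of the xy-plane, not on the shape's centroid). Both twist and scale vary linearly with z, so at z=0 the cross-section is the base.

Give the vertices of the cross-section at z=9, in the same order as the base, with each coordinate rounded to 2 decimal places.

Cross-section at z=9: (7.07,-1.74) (2.47,5.33) (-2.24,4.38) (-2.14,-6.62) (-1.30,-6.68) (0.89,-5.56)

t = z/height = 9/14 = 0.642857
s = 1 + (scale-1)·z/height = 1 + (1.3-1)·9/14 = 1.192857
θ = twist·z/height = -356°·9/14 = -228.8571° = -3.994311 rad
cos θ = -0.657939, sin θ = 0.753071 (intermediates below are computed at full precision and shown rounded to 5 d.p.)
v1: (-5,-3.5) → rotate → (5.92544,-1.46257) → ×s → (7.06821,-1.74464) → (7.07,-1.74)
v2: (2,-4.5) → rotate → (2.07294,4.46687) → ×s → (2.47273,5.32833) → (2.47,5.33)
v3: (4,-1) → rotate → (-1.87868,3.67022) → ×s → (-2.24100,4.37805) → (-2.24,4.38)
v4: (-3,5) → rotate → (-1.79154,-5.54891) → ×s → (-2.13705,-6.61905) → (-2.14,-6.62)
v5: (-3.5,4.5) → rotate → (-1.08604,-5.59647) → ×s → (-1.29549,-6.67579) → (-1.30,-6.68)
v6: (-4,2.5) → rotate → (0.74908,-4.65713) → ×s → (0.89354,-5.55529) → (0.89,-5.56)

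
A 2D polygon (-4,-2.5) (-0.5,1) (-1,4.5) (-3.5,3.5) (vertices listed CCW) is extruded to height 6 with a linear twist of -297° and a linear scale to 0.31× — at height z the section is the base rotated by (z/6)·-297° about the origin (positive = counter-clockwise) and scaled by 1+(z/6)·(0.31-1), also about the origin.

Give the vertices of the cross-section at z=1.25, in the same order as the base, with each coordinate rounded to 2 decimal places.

Cross-section at z=1.25: (-3.50,2.01) (0.55,0.78) (2.99,2.57) (1.23,4.06)

t = z/height = 1.25/6 = 0.208333
s = 1 + (scale-1)·z/height = 1 + (0.31-1)·1.25/6 = 0.856250
θ = twist·z/height = -297°·1.25/6 = -61.8750° = -1.079922 rad
cos θ = 0.471397, sin θ = -0.881921 (intermediates below are computed at full precision and shown rounded to 5 d.p.)
v1: (-4,-2.5) → rotate → (-4.09039,2.34919) → ×s → (-3.50240,2.01150) → (-3.50,2.01)
v2: (-0.5,1) → rotate → (0.64622,0.91236) → ×s → (0.55333,0.78121) → (0.55,0.78)
v3: (-1,4.5) → rotate → (3.49725,3.00321) → ×s → (2.99452,2.57150) → (2.99,2.57)
v4: (-3.5,3.5) → rotate → (1.43684,4.73661) → ×s → (1.23029,4.05572) → (1.23,4.06)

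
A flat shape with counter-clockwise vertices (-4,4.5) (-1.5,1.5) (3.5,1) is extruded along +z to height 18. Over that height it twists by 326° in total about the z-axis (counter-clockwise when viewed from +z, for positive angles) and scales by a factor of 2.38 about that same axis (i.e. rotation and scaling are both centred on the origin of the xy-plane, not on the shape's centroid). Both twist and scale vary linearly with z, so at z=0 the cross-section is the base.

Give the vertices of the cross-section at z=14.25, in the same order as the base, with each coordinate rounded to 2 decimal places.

t = z/height = 14.25/18 = 0.791667
s = 1 + (scale-1)·z/height = 1 + (2.38-1)·14.25/18 = 2.092500
θ = twist·z/height = 326°·14.25/18 = 258.0833° = 4.504404 rad
cos θ = -0.206489, sin θ = -0.978449 (intermediates below are computed at full precision and shown rounded to 5 d.p.)
v1: (-4,4.5) → rotate → (5.22898,2.98460) → ×s → (10.94163,6.24527) → (10.94,6.25)
v2: (-1.5,1.5) → rotate → (1.77741,1.15794) → ×s → (3.71922,2.42299) → (3.72,2.42)
v3: (3.5,1) → rotate → (0.25574,-3.63106) → ×s → (0.53513,-7.59799) → (0.54,-7.60)

Cross-section at z=14.25: (10.94,6.25) (3.72,2.42) (0.54,-7.60)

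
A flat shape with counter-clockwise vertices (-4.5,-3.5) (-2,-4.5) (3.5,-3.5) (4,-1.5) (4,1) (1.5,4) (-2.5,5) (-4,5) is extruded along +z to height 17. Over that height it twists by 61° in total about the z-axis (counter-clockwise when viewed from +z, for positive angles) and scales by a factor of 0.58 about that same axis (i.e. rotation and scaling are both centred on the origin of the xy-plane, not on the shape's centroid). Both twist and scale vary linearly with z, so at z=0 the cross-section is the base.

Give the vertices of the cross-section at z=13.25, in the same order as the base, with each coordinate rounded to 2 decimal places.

t = z/height = 13.25/17 = 0.779412
s = 1 + (scale-1)·z/height = 1 + (0.58-1)·13.25/17 = 0.672647
θ = twist·z/height = 61°·13.25/17 = 47.5441° = 0.829801 rad
cos θ = 0.675022, sin θ = 0.737797 (intermediates below are computed at full precision and shown rounded to 5 d.p.)
v1: (-4.5,-3.5) → rotate → (-0.45531,-5.68267) → ×s → (-0.30626,-3.82243) → (-0.31,-3.82)
v2: (-2,-4.5) → rotate → (1.97004,-4.51320) → ×s → (1.32514,-3.03579) → (1.33,-3.04)
v3: (3.5,-3.5) → rotate → (4.94487,0.21971) → ×s → (3.32615,0.14779) → (3.33,0.15)
v4: (4,-1.5) → rotate → (3.80679,1.93866) → ×s → (2.56062,1.30403) → (2.56,1.30)
v5: (4,1) → rotate → (1.96229,3.62621) → ×s → (1.31993,2.43916) → (1.32,2.44)
v6: (1.5,4) → rotate → (-1.93866,3.80679) → ×s → (-1.30403,2.56062) → (-1.30,2.56)
v7: (-2.5,5) → rotate → (-5.37654,1.53062) → ×s → (-3.61652,1.02957) → (-3.62,1.03)
v8: (-4,5) → rotate → (-6.38908,0.42392) → ×s → (-4.29759,0.28515) → (-4.30,0.29)

Cross-section at z=13.25: (-0.31,-3.82) (1.33,-3.04) (3.33,0.15) (2.56,1.30) (1.32,2.44) (-1.30,2.56) (-3.62,1.03) (-4.30,0.29)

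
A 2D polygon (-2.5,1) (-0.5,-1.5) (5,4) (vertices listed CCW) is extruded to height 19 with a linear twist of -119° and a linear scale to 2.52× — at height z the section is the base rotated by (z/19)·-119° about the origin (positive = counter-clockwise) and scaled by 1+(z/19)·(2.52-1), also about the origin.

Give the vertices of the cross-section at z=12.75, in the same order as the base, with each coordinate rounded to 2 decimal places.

Cross-section at z=12.75: (1.10,5.33) (-3.16,0.46) (9.73,-8.52)

t = z/height = 12.75/19 = 0.671053
s = 1 + (scale-1)·z/height = 1 + (2.52-1)·12.75/19 = 2.020000
θ = twist·z/height = -119°·12.75/19 = -79.8553° = -1.393737 rad
cos θ = 0.176135, sin θ = -0.984366 (intermediates below are computed at full precision and shown rounded to 5 d.p.)
v1: (-2.5,1) → rotate → (0.54403,2.63705) → ×s → (1.09894,5.32684) → (1.10,5.33)
v2: (-0.5,-1.5) → rotate → (-1.56462,0.22798) → ×s → (-3.16053,0.46052) → (-3.16,0.46)
v3: (5,4) → rotate → (4.81814,-4.21729) → ×s → (9.73264,-8.51892) → (9.73,-8.52)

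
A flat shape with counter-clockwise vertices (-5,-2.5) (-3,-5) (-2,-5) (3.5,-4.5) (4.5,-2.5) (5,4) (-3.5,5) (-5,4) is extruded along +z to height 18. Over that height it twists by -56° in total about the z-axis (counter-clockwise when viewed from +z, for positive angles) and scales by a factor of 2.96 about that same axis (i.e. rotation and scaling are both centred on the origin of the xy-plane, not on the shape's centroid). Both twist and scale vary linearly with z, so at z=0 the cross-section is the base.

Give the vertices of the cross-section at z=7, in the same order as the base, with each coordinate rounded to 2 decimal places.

Cross-section at z=7: (-9.82,-0.82) (-8.18,-6.22) (-6.54,-6.87) (2.79,-9.65) (5.73,-7.03) (10.80,3.28) (-2.46,10.47) (-5.57,9.81)

t = z/height = 7/18 = 0.388889
s = 1 + (scale-1)·z/height = 1 + (2.96-1)·7/18 = 1.762222
θ = twist·z/height = -56°·7/18 = -21.7778° = -0.380094 rad
cos θ = 0.928630, sin θ = -0.371008 (intermediates below are computed at full precision and shown rounded to 5 d.p.)
v1: (-5,-2.5) → rotate → (-5.57067,-0.46654) → ×s → (-9.81676,-0.82214) → (-9.82,-0.82)
v2: (-3,-5) → rotate → (-4.64093,-3.53013) → ×s → (-8.17835,-6.22087) → (-8.18,-6.22)
v3: (-2,-5) → rotate → (-3.71230,-3.90113) → ×s → (-6.54189,-6.87466) → (-6.54,-6.87)
v4: (3.5,-4.5) → rotate → (1.58067,-5.47736) → ×s → (2.78549,-9.65233) → (2.79,-9.65)
v5: (4.5,-2.5) → rotate → (3.25131,-3.99111) → ×s → (5.72954,-7.03322) → (5.73,-7.03)
v6: (5,4) → rotate → (6.12718,1.85948) → ×s → (10.79745,3.27682) → (10.80,3.28)
v7: (-3.5,5) → rotate → (-1.39517,5.94168) → ×s → (-2.45859,10.47055) → (-2.46,10.47)
v8: (-5,4) → rotate → (-3.15912,5.56956) → ×s → (-5.56707,9.81480) → (-5.57,9.81)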